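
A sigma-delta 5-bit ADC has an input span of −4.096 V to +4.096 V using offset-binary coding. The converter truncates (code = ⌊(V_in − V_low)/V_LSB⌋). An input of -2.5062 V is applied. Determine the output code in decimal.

Full-scale span = 8.192 V; LSB = 8.192/2^5 = 256.000 mV.
Input sits at 6.210 steps above V_low.
Floor → code 6.

code 6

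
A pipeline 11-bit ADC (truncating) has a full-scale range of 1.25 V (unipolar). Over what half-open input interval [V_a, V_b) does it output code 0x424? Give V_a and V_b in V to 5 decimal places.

LSB = 1.25/2^11 = 0.610 mV.
Code 0x424 = 1060 decimal.
V_a = V_low + 1060·LSB = 0.646973 V; V_b = V_low + 1061·LSB = 0.647583 V.

[0.64697 V, 0.64758 V)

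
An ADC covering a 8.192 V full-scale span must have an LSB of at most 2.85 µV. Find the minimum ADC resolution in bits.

22 bits

Number of steps required ≥ 8.192 V / 2.85 µV = 2874385.96.
Need 2^N ≥ 2874385.96; 2^21 = 2097152, 2^22 = 4194304.
Minimum N = 22.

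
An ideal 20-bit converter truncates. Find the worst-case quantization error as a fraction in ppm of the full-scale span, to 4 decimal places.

0.9537 ppm

Truncating → worst-case error = 1 LSB = V_FS/2^20, so 1e+06/1048576 = 0.953674 ppm of full scale.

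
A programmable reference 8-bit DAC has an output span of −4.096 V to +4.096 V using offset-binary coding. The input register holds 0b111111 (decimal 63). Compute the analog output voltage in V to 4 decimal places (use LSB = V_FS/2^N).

LSB = 8.192 V / 2^8 = 32.000 mV.
Code 0b111111 = 63 decimal.
V_out = (−4.096) + 63 × 0.032 V = -2.08 V.

-2.0800 V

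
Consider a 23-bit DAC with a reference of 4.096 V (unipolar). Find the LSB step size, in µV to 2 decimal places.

Full-scale span = 4.096 V.
LSB = 4.096 / 2^23 = 4.096 / 8388608 = 4.88281e-07 V = 0.49 µV.

0.49 µV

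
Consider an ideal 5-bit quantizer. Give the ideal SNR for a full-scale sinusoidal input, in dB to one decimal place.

SNR ≈ 6.02·N + 1.76 dB = 6.02·5 + 1.76 = 31.86 dB.

31.9 dB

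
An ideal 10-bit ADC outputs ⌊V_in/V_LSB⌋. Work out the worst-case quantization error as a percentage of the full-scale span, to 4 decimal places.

0.0977 %

Truncating → worst-case error = 1 LSB = V_FS/2^10, so 100/1024 = 0.0976562 % of full scale.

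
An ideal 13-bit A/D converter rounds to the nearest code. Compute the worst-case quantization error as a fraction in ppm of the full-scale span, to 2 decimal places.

61.04 ppm

Rounding → worst-case error = ½ LSB = V_FS/2^14, so 1e+06/16384 = 61.0352 ppm of full scale.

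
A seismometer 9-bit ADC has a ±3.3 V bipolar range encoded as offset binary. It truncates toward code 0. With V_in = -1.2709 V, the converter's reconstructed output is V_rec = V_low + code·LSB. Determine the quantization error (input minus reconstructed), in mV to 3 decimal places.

Step size: 6.6 V ÷ 2^9 = 12.891 mV.
(V_in − V_low)/LSB = (-1.2709 − (−3.3))/0.0128906 = 157.4090 → code 157 (floor).
V_rec = (−3.3) + 157·0.0128906 = -1.2761719 V.
V_in − V_rec = 0.00527187 V = 5.272 mV.

5.272 mV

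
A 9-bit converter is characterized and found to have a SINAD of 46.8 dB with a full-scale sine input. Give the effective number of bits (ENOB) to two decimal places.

7.48 bits

ENOB = (SINAD − 1.76) / 6.02 = (46.8 − 1.76)/6.02 = 7.482.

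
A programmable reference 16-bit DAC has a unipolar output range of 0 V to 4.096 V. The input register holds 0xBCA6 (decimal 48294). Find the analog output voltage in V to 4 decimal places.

LSB = 4.096 V / 2^16 = 62.50 µV.
Code 0xBCA6 = 48294 decimal.
V_out = 0 + 48294 × 6.25e-05 V = 3.01837 V.

3.0184 V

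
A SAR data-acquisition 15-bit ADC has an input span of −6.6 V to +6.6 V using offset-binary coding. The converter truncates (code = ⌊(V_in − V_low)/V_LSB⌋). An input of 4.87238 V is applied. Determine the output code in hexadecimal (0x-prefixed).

code 0x6F3F (decimal 28479)

LSB = 13.2 V / 32768 = 402.83 µV.
(V_in − V_low)/LSB = (4.87238 − (−6.6)) / 0.000402832 = 28479.314.
So the output code is 28479.
In hexadecimal (0x-prefixed): 0x6F3F.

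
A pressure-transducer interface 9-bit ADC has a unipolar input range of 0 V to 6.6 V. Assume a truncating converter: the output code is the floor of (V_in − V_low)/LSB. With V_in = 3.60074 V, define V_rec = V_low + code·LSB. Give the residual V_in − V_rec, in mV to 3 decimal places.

4.256 mV

One LSB is 6.6 V / 512 = 12.891 mV.
(V_in − V_low)/LSB = (3.60074 − 0)/0.0128906 = 279.3301 → code 279 (floor).
Reconstructed: 3.5964844 V.
Error = 3.60074 − 3.5964844 = 0.00425562 V = 4.256 mV.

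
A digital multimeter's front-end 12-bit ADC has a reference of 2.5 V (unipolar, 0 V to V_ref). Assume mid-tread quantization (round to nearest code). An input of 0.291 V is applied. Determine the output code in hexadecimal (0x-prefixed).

With 4096 levels over 2.5 V, one step is 0.610 mV.
(V_in − V_low)/LSB = (0.291 − 0) / 0.000610352 = 476.774.
Round → code 477.
In hexadecimal (0x-prefixed): 0x1DD.

code 0x1DD (decimal 477)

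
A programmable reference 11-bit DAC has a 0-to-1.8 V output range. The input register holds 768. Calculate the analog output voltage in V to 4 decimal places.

LSB = 1.8 V / 2^11 = 0.879 mV.
V_out = 0 + 768 × 0.000878906 V = 0.675 V.

0.6750 V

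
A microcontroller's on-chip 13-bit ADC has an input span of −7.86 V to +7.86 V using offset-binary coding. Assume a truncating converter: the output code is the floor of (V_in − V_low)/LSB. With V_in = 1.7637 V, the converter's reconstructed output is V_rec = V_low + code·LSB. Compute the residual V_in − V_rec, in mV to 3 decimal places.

One LSB is 15.72 V / 8192 = 1.919 mV.
(V_in − V_low)/LSB = (1.7637 − (−7.86))/0.00191895 = 5015.0986 → code 5015 (floor).
V_rec = (−7.86) + 5015·0.00191895 = 1.7635107 V.
Error = 1.7637 − 1.7635107 = 0.000189258 V = 0.189 mV.

0.189 mV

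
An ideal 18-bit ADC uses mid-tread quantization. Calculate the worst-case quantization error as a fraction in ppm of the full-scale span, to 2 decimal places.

Rounding → worst-case error = ½ LSB = V_FS/2^19, so 1e+06/524288 = 1.90735 ppm of full scale.

1.91 ppm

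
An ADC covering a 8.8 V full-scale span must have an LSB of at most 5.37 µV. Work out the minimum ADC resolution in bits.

21 bits

Number of steps required ≥ 8.8 V / 5.37 µV = 1638733.71.
Need 2^N ≥ 1638733.71; 2^20 = 1048576, 2^21 = 2097152.
Minimum N = 21.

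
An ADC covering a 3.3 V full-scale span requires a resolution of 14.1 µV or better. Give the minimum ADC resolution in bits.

Number of steps required ≥ 3.3 V / 14.1 µV = 234042.55.
Need 2^N ≥ 234042.55; 2^17 = 131072, 2^18 = 262144.
Minimum N = 18.

18 bits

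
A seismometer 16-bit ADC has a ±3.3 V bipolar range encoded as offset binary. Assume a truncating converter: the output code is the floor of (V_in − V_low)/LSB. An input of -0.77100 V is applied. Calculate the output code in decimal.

code 25112

Full-scale span = 6.6 V; LSB = 6.6/2^16 = 100.71 µV.
(-0.77100 − (−3.3)) / 0.000100708 = 25112.204 LSBs.
So the output code is 25112.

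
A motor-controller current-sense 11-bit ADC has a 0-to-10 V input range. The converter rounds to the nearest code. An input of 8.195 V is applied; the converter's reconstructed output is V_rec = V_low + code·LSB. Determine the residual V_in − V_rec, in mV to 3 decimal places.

1.641 mV

One LSB is 10 V / 2048 = 4.883 mV.
(8.195 − 0)/0.00488281 = 1678.3360; round gives code 1678.
Code 1678 maps back to 0 + 1678×0.00488281 V = 8.1933594 V.
V_in − V_rec = 0.00164062 V = 1.641 mV.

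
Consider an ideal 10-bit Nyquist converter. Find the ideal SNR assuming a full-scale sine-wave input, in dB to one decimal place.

SNR ≈ 6.02·N + 1.76 dB = 6.02·10 + 1.76 = 61.96 dB.

62.0 dB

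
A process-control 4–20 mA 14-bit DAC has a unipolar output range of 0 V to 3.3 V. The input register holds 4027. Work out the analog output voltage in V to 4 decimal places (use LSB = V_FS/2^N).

0.8111 V

LSB = 3.3 V / 2^14 = 201.42 µV.
V_out = 0 + 4027 × 0.000201416 V = 0.811102 V.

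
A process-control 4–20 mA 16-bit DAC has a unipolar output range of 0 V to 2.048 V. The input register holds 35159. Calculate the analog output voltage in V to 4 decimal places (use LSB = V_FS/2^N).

1.0987 V

LSB = 2.048 V / 2^16 = 31.25 µV.
V_out = 0 + 35159 × 3.125e-05 V = 1.09872 V.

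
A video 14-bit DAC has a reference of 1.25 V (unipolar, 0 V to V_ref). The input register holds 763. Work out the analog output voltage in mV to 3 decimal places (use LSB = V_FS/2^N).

58.212 mV

LSB = 1.25 V / 2^14 = 76.29 µV.
V_out = 0 + 763 × 7.62939e-05 V = 0.0582123 V.
= 58.212 mV.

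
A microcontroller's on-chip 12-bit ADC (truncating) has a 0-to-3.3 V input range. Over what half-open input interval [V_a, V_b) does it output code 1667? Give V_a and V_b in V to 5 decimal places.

LSB = 3.3/2^12 = 0.806 mV.
V_a = V_low + 1667·LSB = 1.34304 V; V_b = V_low + 1668·LSB = 1.34385 V.

[1.34304 V, 1.34385 V)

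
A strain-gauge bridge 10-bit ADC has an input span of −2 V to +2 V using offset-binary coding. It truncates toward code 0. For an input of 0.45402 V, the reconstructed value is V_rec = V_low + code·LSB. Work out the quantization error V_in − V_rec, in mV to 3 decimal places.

0.895 mV

LSB = 4/2^10 = 3.906 mV.
(0.45402 − (−2))/0.00390625 = 628.2291; ⌊·⌋ gives code 628.
Reconstructed: 0.453125 V.
Error = 0.45402 − 0.453125 = 0.000895 V = 0.895 mV.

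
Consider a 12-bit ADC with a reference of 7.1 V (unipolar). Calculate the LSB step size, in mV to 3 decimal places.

1.733 mV

Full-scale span = 7.1 V.
LSB = 7.1 / 2^12 = 7.1 / 4096 = 0.0017334 V = 1.733 mV.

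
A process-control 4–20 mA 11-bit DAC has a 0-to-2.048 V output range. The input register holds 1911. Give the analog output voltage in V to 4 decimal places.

LSB = 2.048 V / 2^11 = 1.000 mV.
V_out = 0 + 1911 × 0.001 V = 1.911 V.

1.9110 V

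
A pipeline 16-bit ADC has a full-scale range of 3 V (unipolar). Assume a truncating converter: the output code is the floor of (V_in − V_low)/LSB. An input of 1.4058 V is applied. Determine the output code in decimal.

LSB = 3 V / 65536 = 45.78 µV.
(V_in − V_low)/LSB = (1.4058 − 0) / 4.57764e-05 = 30710.170.
So the output code is 30710.

code 30710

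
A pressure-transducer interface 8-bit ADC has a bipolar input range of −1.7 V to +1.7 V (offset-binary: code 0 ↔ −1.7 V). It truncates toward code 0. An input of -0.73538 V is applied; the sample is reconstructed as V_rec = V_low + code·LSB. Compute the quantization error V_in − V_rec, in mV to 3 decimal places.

One LSB is 3.4 V / 256 = 13.281 mV.
(-0.73538 − (−1.7))/0.0132812 = 72.6302; ⌊·⌋ gives code 72.
Code 72 maps back to (−1.7) + 72×0.0132812 V = -0.74375 V.
Difference: 0.00837 V → 8.370 mV.

8.370 mV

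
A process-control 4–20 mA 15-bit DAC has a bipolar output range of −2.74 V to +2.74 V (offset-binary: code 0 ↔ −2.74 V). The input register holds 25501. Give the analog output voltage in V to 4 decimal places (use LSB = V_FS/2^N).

LSB = 5.48 V / 2^15 = 167.24 µV.
V_out = (−2.74) + 25501 × 0.000167236 V = 1.52469 V.

1.5247 V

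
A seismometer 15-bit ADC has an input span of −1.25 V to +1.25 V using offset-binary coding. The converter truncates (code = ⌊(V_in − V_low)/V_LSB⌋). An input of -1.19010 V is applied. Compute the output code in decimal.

code 785

Full-scale span = 2.5 V; LSB = 2.5/2^15 = 76.29 µV.
(V_in − V_low)/LSB = (-1.19010 − (−1.25)) / 7.62939e-05 = 785.121.
So the output code is 785.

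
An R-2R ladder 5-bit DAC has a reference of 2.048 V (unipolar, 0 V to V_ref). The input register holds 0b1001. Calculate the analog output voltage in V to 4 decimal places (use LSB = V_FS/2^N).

0.5760 V

LSB = 2.048 V / 2^5 = 64.000 mV.
Code 0b1001 = 9 decimal.
V_out = 0 + 9 × 0.064 V = 0.576 V.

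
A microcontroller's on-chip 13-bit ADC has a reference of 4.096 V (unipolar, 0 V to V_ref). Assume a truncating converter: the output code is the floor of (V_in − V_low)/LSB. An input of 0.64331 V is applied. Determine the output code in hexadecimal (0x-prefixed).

code 0x506 (decimal 1286)

With 8192 levels over 4.096 V, one step is 0.500 mV.
(V_in − V_low)/LSB = (0.64331 − 0) / 0.0005 = 1286.620.
So the output code is 1286.
In hexadecimal (0x-prefixed): 0x506.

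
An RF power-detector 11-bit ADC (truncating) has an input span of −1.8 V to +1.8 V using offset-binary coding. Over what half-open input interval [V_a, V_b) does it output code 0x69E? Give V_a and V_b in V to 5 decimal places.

[1.17773 V, 1.17949 V)

LSB = 3.6/2^11 = 1.758 mV.
Code 0x69E = 1694 decimal.
V_a = V_low + 1694·LSB = 1.17773 V; V_b = V_low + 1695·LSB = 1.17949 V.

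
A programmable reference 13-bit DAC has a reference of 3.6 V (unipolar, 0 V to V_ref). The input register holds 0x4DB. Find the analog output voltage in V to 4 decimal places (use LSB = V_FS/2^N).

LSB = 3.6 V / 2^13 = 439.45 µV.
Code 0x4DB = 1243 decimal.
V_out = 0 + 1243 × 0.000439453 V = 0.54624 V.

0.5462 V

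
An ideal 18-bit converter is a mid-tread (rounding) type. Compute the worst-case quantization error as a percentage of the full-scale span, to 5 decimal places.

Rounding → worst-case error = ½ LSB = V_FS/2^19, so 100/524288 = 0.000190735 % of full scale.

0.00019 %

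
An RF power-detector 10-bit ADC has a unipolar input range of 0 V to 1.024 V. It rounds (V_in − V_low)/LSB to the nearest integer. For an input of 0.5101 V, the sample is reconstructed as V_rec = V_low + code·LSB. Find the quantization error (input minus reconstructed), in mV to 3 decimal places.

0.100 mV

Step size: 1.024 V ÷ 2^10 = 1.000 mV.
Scaled input = 510.1000 LSBs, so code = 510.
V_rec = 0 + 510·0.001 = 0.51 V.
V_in − V_rec = 0.0001 V = 0.100 mV.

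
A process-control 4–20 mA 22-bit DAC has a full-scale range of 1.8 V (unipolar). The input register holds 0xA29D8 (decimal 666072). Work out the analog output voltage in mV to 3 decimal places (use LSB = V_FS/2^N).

LSB = 1.8 V / 2^22 = 0.43 µV.
Code 0xA29D8 = 666072 decimal.
V_out = 0 + 666072 × 4.29153e-07 V = 0.285847 V.
= 285.847 mV.

285.847 mV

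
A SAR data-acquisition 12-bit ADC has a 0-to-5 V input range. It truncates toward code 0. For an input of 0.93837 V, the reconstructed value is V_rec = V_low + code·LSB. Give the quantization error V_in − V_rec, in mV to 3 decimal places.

LSB = 5/2^12 = 1.221 mV.
(0.93837 − 0)/0.0012207 = 768.7127; ⌊·⌋ gives code 768.
V_rec = 0 + 768·0.0012207 = 0.9375 V.
V_in − V_rec = 0.00087 V = 0.870 mV.

0.870 mV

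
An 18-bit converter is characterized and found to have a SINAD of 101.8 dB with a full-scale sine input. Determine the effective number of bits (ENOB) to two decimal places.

16.62 bits

ENOB = (SINAD − 1.76) / 6.02 = (101.8 − 1.76)/6.02 = 16.618.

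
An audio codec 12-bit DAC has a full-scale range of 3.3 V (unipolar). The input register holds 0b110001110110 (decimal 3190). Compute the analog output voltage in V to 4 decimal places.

2.5701 V

LSB = 3.3 V / 2^12 = 0.806 mV.
Code 0b110001110110 = 3190 decimal.
V_out = 0 + 3190 × 0.000805664 V = 2.57007 V.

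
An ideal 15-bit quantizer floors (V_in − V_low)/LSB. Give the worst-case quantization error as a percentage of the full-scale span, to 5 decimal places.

Truncating → worst-case error = 1 LSB = V_FS/2^15, so 100/32768 = 0.00305176 % of full scale.

0.00305 %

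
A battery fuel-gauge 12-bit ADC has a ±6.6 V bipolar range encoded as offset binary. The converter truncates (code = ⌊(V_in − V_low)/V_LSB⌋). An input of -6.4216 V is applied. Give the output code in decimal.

With 4096 levels over 13.2 V, one step is 3.223 mV.
Input sits at 55.358 steps above V_low.
⌊·⌋(55.358) = 55.

code 55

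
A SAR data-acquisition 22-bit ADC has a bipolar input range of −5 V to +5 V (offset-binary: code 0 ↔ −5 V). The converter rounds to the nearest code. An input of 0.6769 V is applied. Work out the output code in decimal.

Full-scale span = 10 V; LSB = 10/2^22 = 2.38 µV.
(0.6769 − (−5)) / 2.38419e-06 = 2381064.438 LSBs.
round(2381064.438) = 2381064.

code 2381064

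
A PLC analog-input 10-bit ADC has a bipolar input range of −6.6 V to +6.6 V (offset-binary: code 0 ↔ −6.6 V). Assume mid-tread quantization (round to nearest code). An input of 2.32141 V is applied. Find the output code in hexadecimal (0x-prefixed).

code 0x2B4 (decimal 692)

LSB = 13.2 V / 1024 = 12.891 mV.
(V_in − V_low)/LSB = (2.32141 − (−6.6)) / 0.0128906 = 692.085.
round(692.085) = 692.
In hexadecimal (0x-prefixed): 0x2B4.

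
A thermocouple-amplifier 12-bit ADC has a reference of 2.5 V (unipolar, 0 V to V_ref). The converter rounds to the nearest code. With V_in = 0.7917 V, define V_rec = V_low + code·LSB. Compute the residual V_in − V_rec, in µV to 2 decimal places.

Step size: 2.5 V ÷ 2^12 = 0.610 mV.
(0.7917 − 0)/0.000610352 = 1297.1213; round gives code 1297.
Reconstructed: 0.79162598 V.
Difference: 7.40234e-05 V → 74.02 µV.

74.02 µV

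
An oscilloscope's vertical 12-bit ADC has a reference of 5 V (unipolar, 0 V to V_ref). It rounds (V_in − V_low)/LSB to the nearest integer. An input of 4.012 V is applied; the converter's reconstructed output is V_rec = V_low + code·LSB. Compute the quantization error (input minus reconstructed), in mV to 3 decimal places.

-0.451 mV

LSB = 5/2^12 = 1.221 mV.
(V_in − V_low)/LSB = (4.012 − 0)/0.0012207 = 3286.6304 → code 3287 (round).
Code 3287 maps back to 0 + 3287×0.0012207 V = 4.0124512 V.
V_in − V_rec = -0.000451172 V = -0.451 mV.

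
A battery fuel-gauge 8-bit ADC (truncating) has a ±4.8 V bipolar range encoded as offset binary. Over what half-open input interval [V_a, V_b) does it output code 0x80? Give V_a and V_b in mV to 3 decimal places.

[0.000 mV, 37.500 mV)

LSB = 9.6/2^8 = 37.500 mV.
Code 0x80 = 128 decimal.
V_a = V_low + 128·LSB = 0 V; V_b = V_low + 129·LSB = 0.0375 V.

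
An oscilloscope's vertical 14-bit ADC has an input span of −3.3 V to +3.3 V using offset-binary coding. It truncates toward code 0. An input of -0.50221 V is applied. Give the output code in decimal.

LSB = 6.6 V / 16384 = 402.83 µV.
(-0.50221 − (−3.3)) / 0.000402832 = 6945.302 LSBs.
⌊·⌋(6945.302) = 6945.

code 6945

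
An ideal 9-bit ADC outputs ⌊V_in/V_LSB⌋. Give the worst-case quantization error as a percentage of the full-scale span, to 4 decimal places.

Truncating → worst-case error = 1 LSB = V_FS/2^9, so 100/512 = 0.195312 % of full scale.

0.1953 %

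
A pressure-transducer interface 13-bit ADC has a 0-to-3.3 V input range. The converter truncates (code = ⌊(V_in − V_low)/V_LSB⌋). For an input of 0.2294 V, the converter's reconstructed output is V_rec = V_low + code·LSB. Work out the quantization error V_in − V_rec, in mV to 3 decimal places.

Step size: 3.3 V ÷ 2^13 = 402.83 µV.
(0.2294 − 0)/0.000402832 = 569.4681; ⌊·⌋ gives code 569.
Reconstructed: 0.22921143 V.
Difference: 0.000188574 V → 0.189 mV.

0.189 mV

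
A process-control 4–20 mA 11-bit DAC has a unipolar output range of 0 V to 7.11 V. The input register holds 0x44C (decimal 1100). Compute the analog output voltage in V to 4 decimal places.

LSB = 7.11 V / 2^11 = 3.472 mV.
Code 0x44C = 1100 decimal.
V_out = 0 + 1100 × 0.00347168 V = 3.81885 V.

3.8188 V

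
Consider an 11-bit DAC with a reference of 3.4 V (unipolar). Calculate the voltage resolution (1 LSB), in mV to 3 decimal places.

1.660 mV

Full-scale span = 3.4 V.
LSB = 3.4 / 2^11 = 3.4 / 2048 = 0.00166016 V = 1.660 mV.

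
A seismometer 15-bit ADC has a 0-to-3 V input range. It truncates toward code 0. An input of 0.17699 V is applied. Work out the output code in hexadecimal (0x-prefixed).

code 0x78D (decimal 1933)

LSB = 3 V / 32768 = 91.55 µV.
Input sits at 1933.203 steps above V_low.
Floor → code 1933.
In hexadecimal (0x-prefixed): 0x78D.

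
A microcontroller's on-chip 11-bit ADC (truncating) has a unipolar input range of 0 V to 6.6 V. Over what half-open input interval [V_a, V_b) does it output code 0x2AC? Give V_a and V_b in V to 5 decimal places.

LSB = 6.6/2^11 = 3.223 mV.
Code 0x2AC = 684 decimal.
V_a = V_low + 684·LSB = 2.2043 V; V_b = V_low + 685·LSB = 2.20752 V.

[2.20430 V, 2.20752 V)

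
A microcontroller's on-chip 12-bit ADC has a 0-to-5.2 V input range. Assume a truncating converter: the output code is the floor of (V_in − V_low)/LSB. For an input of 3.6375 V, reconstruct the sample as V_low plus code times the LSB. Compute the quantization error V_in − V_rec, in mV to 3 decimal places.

LSB = 5.2/2^12 = 1.270 mV.
Scaled input = 2865.2308 LSBs, so code = 2865.
Code 2865 maps back to 0 + 2865×0.00126953 V = 3.637207 V.
V_in − V_rec = 0.000292969 V = 0.293 mV.

0.293 mV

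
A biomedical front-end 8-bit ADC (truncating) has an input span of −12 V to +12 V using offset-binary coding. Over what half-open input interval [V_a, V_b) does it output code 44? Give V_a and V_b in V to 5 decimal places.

LSB = 24/2^8 = 93.750 mV.
V_a = V_low + 44·LSB = -7.875 V; V_b = V_low + 45·LSB = -7.78125 V.

[-7.87500 V, -7.78125 V)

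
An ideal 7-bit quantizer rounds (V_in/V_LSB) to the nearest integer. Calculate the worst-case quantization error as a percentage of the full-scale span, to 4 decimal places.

0.3906 %

Rounding → worst-case error = ½ LSB = V_FS/2^8, so 100/256 = 0.390625 % of full scale.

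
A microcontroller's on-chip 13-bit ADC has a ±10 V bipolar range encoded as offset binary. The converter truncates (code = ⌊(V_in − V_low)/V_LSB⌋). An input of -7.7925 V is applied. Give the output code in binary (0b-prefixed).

LSB = 20 V / 8192 = 2.441 mV.
(V_in − V_low)/LSB = (-7.7925 − (−10)) / 0.00244141 = 904.192.
Floor → code 904.
In binary (0b-prefixed): 0b1110001000.

code 0b1110001000 (decimal 904)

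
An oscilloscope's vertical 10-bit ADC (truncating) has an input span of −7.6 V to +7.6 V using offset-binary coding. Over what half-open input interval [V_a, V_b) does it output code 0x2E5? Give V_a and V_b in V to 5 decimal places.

LSB = 15.2/2^10 = 14.844 mV.
Code 0x2E5 = 741 decimal.
V_a = V_low + 741·LSB = 3.39922 V; V_b = V_low + 742·LSB = 3.41406 V.

[3.39922 V, 3.41406 V)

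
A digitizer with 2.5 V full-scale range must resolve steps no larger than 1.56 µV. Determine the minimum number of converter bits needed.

Number of steps required ≥ 2.5 V / 1.56 µV = 1602564.10.
Need 2^N ≥ 1602564.10; 2^20 = 1048576, 2^21 = 2097152.
Minimum N = 21.

21 bits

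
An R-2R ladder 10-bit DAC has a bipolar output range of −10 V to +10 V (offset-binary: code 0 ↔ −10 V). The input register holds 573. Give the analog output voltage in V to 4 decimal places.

1.1914 V

LSB = 20 V / 2^10 = 19.531 mV.
V_out = (−10) + 573 × 0.0195312 V = 1.19141 V.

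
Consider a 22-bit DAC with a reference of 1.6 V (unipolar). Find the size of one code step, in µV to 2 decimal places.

Full-scale span = 1.6 V.
LSB = 1.6 / 2^22 = 1.6 / 4194304 = 3.8147e-07 V = 0.38 µV.

0.38 µV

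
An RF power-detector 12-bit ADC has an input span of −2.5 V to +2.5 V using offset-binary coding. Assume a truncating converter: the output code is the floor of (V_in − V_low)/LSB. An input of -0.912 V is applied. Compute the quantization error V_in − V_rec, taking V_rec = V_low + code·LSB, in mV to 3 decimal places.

1.086 mV

Step size: 5 V ÷ 2^12 = 1.221 mV.
Scaled input = 1300.8896 LSBs, so code = 1300.
V_rec = (−2.5) + 1300·0.0012207 = -0.91308594 V.
Difference: 0.00108594 V → 1.086 mV.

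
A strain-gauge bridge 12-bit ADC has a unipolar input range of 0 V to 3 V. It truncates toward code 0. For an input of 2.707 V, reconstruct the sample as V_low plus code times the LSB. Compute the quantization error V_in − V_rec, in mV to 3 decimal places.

0.701 mV

LSB = 3/2^12 = 0.732 mV.
(V_in − V_low)/LSB = (2.707 − 0)/0.000732422 = 3695.9573 → code 3695 (floor).
Reconstructed: 2.7062988 V.
Difference: 0.000701172 V → 0.701 mV.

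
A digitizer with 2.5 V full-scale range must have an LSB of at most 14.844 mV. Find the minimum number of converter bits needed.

8 bits

Number of steps required ≥ 2.5 V / 14.844 mV = 168.42.
Need 2^N ≥ 168.42; 2^7 = 128, 2^8 = 256.
Minimum N = 8.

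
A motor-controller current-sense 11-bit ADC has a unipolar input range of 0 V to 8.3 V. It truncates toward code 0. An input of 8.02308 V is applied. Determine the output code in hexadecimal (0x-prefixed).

Full-scale span = 8.3 V; LSB = 8.3/2^11 = 4.053 mV.
(V_in − V_low)/LSB = (8.02308 − 0) / 0.00405273 = 1979.671.
Floor → code 1979.
In hexadecimal (0x-prefixed): 0x7BB.

code 0x7BB (decimal 1979)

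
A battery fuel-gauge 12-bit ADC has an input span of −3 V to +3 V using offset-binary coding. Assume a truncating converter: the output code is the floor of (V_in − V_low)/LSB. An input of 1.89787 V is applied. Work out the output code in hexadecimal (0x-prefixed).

code 0xD0F (decimal 3343)

LSB = 6 V / 4096 = 1.465 mV.
(1.89787 − (−3)) / 0.00146484 = 3343.613 LSBs.
Floor → code 3343.
In hexadecimal (0x-prefixed): 0xD0F.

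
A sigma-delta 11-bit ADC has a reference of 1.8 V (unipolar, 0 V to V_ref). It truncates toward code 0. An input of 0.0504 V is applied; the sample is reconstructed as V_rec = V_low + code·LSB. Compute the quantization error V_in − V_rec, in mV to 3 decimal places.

0.302 mV

One LSB is 1.8 V / 2048 = 0.879 mV.
(V_in − V_low)/LSB = (0.0504 − 0)/0.000878906 = 57.3440 → code 57 (floor).
Code 57 maps back to 0 + 57×0.000878906 V = 0.050097656 V.
Error = 0.0504 − 0.050097656 = 0.000302344 V = 0.302 mV.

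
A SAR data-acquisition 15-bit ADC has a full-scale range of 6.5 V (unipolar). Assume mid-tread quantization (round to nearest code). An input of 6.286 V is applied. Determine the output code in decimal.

Full-scale span = 6.5 V; LSB = 6.5/2^15 = 198.36 µV.
Input sits at 31689.177 steps above V_low.
So the output code is 31689.

code 31689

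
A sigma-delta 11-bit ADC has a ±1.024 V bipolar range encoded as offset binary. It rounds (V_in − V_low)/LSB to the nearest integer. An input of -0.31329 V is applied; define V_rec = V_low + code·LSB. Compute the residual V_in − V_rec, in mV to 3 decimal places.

LSB = 2.048/2^11 = 1.000 mV.
Scaled input = 710.7100 LSBs, so code = 711.
V_rec = (−1.024) + 711·0.001 = -0.313 V.
V_in − V_rec = -0.00029 V = -0.290 mV.

-0.290 mV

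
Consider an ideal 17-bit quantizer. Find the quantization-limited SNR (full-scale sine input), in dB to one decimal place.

104.1 dB

SNR ≈ 6.02·N + 1.76 dB = 6.02·17 + 1.76 = 104.10 dB.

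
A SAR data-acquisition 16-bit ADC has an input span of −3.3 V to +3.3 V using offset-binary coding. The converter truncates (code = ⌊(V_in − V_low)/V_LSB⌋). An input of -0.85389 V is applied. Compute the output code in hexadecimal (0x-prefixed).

code 0x5EE1 (decimal 24289)

With 65536 levels over 6.6 V, one step is 100.71 µV.
(-0.85389 − (−3.3)) / 0.000100708 = 24289.131 LSBs.
Floor → code 24289.
In hexadecimal (0x-prefixed): 0x5EE1.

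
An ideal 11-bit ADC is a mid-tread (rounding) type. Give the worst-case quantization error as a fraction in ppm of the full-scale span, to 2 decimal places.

Rounding → worst-case error = ½ LSB = V_FS/2^12, so 1e+06/4096 = 244.141 ppm of full scale.

244.14 ppm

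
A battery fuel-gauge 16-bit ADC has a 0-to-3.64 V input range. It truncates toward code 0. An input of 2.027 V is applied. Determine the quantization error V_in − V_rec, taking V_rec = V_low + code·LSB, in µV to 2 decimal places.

LSB = 3.64/2^16 = 55.54 µV.
Scaled input = 36494.9099 LSBs, so code = 36494.
V_rec = 0 + 36494·5.5542e-05 = 2.0269495 V.
V_in − V_rec = 5.05371e-05 V = 50.54 µV.

50.54 µV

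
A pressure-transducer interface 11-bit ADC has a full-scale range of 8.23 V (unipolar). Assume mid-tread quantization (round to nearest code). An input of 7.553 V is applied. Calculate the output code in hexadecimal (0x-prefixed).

code 0x758 (decimal 1880)

LSB = 8.23 V / 2048 = 4.019 mV.
(7.553 − 0) / 0.00401855 = 1879.531 LSBs.
So the output code is 1880.
In hexadecimal (0x-prefixed): 0x758.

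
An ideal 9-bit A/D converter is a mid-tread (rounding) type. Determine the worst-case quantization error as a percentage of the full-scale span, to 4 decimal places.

Rounding → worst-case error = ½ LSB = V_FS/2^10, so 100/1024 = 0.0976562 % of full scale.

0.0977 %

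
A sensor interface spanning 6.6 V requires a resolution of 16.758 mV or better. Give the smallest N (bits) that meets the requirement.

Number of steps required ≥ 6.6 V / 16.758 mV = 393.84.
Need 2^N ≥ 393.84; 2^8 = 256, 2^9 = 512.
Minimum N = 9.

9 bits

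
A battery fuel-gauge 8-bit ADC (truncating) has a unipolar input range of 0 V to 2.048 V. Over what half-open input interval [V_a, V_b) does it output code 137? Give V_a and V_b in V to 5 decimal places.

LSB = 2.048/2^8 = 8.000 mV.
V_a = V_low + 137·LSB = 1.096 V; V_b = V_low + 138·LSB = 1.104 V.

[1.09600 V, 1.10400 V)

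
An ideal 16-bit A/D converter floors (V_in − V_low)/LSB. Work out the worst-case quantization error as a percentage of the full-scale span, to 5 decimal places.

0.00153 %

Truncating → worst-case error = 1 LSB = V_FS/2^16, so 100/65536 = 0.00152588 % of full scale.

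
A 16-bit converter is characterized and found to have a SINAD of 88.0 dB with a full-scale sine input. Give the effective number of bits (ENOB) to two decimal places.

14.33 bits

ENOB = (SINAD − 1.76) / 6.02 = (88.0 − 1.76)/6.02 = 14.326.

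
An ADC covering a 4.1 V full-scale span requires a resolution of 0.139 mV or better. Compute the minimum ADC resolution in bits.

Number of steps required ≥ 4.1 V / 0.139 mV = 29496.40.
Need 2^N ≥ 29496.40; 2^14 = 16384, 2^15 = 32768.
Minimum N = 15.

15 bits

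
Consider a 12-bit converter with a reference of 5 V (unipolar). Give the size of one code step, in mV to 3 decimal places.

1.221 mV

Full-scale span = 5 V.
LSB = 5 / 2^12 = 5 / 4096 = 0.0012207 V = 1.221 mV.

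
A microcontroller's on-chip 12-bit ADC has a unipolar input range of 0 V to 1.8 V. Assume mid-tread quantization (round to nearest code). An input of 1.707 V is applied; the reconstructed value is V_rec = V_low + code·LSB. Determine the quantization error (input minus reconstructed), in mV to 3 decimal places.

LSB = 1.8/2^12 = 439.45 µV.
(V_in − V_low)/LSB = (1.707 − 0)/0.000439453 = 3884.3733 → code 3884 (round).
Reconstructed: 1.7068359 V.
Error = 1.707 − 1.7068359 = 0.000164063 V = 0.164 mV.

0.164 mV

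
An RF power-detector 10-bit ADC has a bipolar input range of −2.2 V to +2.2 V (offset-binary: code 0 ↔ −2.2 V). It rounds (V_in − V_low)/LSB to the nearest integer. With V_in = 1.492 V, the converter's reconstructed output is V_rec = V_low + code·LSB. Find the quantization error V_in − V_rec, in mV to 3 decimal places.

LSB = 4.4/2^10 = 4.297 mV.
(V_in − V_low)/LSB = (1.492 − (−2.2))/0.00429688 = 859.2291 → code 859 (round).
Code 859 maps back to (−2.2) + 859×0.00429688 V = 1.4910156 V.
Difference: 0.000984375 V → 0.984 mV.

0.984 mV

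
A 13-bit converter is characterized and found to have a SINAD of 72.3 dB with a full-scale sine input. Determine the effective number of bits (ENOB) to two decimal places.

ENOB = (SINAD − 1.76) / 6.02 = (72.3 − 1.76)/6.02 = 11.718.

11.72 bits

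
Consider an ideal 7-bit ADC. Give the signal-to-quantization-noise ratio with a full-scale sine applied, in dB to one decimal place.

43.9 dB

SNR ≈ 6.02·N + 1.76 dB = 6.02·7 + 1.76 = 43.90 dB.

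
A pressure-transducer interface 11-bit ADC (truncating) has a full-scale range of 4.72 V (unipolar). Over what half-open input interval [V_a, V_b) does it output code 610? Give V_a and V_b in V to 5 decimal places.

[1.40586 V, 1.40816 V)

LSB = 4.72/2^11 = 2.305 mV.
V_a = V_low + 610·LSB = 1.40586 V; V_b = V_low + 611·LSB = 1.40816 V.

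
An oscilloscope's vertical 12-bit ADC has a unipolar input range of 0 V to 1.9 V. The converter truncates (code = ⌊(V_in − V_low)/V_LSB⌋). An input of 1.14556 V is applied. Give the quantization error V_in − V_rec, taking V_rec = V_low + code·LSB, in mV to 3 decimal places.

0.272 mV

One LSB is 1.9 V / 4096 = 463.87 µV.
(V_in − V_low)/LSB = (1.14556 − 0)/0.000463867 = 2469.5862 → code 2469 (floor).
Reconstructed: 1.1452881 V.
Error = 1.14556 − 1.1452881 = 0.000271914 V = 0.272 mV.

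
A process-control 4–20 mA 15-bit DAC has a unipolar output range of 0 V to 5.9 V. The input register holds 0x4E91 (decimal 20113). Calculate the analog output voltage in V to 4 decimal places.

3.6214 V

LSB = 5.9 V / 2^15 = 180.05 µV.
Code 0x4E91 = 20113 decimal.
V_out = 0 + 20113 × 0.000180054 V = 3.62142 V.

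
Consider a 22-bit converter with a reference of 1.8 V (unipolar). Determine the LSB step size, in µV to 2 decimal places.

Full-scale span = 1.8 V.
LSB = 1.8 / 2^22 = 1.8 / 4194304 = 4.29153e-07 V = 0.43 µV.

0.43 µV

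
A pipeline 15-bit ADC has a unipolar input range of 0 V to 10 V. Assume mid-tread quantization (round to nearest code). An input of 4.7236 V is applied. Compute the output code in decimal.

LSB = 10 V / 32768 = 305.18 µV.
(4.7236 − 0) / 0.000305176 = 15478.292 LSBs.
Round → code 15478.

code 15478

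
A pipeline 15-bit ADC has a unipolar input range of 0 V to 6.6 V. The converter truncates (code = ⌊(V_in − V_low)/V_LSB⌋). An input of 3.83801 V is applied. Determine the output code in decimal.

code 19055

LSB = 6.6 V / 32768 = 201.42 µV.
(V_in − V_low)/LSB = (3.83801 − 0) / 0.000201416 = 19055.138.
So the output code is 19055.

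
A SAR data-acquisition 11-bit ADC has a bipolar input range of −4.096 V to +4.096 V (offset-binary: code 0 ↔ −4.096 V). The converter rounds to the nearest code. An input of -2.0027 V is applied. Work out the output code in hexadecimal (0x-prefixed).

Full-scale span = 8.192 V; LSB = 8.192/2^11 = 4.000 mV.
(-2.0027 − (−4.096)) / 0.004 = 523.325 LSBs.
Round → code 523.
In hexadecimal (0x-prefixed): 0x20B.

code 0x20B (decimal 523)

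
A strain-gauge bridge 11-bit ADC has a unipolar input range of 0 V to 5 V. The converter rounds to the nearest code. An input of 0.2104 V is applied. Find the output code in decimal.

With 2048 levels over 5 V, one step is 2.441 mV.
(0.2104 − 0) / 0.00244141 = 86.180 LSBs.
Round → code 86.

code 86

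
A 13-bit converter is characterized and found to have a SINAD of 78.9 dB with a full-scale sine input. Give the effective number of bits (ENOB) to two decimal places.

ENOB = (SINAD − 1.76) / 6.02 = (78.9 − 1.76)/6.02 = 12.814.

12.81 bits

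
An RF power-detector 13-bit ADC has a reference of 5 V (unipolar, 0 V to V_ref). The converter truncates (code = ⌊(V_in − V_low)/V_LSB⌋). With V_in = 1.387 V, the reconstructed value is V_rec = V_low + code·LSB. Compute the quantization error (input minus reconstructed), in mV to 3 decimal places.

One LSB is 5 V / 8192 = 0.610 mV.
(1.387 − 0)/0.000610352 = 2272.4608; ⌊·⌋ gives code 2272.
Reconstructed: 1.3867188 V.
V_in − V_rec = 0.00028125 V = 0.281 mV.

0.281 mV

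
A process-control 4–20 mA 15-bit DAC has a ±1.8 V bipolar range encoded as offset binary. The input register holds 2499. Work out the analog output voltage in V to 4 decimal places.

LSB = 3.6 V / 2^15 = 109.86 µV.
V_out = (−1.8) + 2499 × 0.000109863 V = -1.52545 V.

-1.5255 V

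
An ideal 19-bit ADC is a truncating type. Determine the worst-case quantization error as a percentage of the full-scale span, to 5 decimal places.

0.00019 %

Truncating → worst-case error = 1 LSB = V_FS/2^19, so 100/524288 = 0.000190735 % of full scale.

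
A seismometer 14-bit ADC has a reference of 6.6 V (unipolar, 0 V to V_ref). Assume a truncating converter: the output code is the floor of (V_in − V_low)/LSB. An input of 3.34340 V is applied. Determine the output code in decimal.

Full-scale span = 6.6 V; LSB = 6.6/2^14 = 402.83 µV.
Input sits at 8299.737 steps above V_low.
So the output code is 8299.

code 8299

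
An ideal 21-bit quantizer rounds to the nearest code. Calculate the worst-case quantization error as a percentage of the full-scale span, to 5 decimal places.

0.00002 %

Rounding → worst-case error = ½ LSB = V_FS/2^22, so 100/4194304 = 2.38419e-05 % of full scale.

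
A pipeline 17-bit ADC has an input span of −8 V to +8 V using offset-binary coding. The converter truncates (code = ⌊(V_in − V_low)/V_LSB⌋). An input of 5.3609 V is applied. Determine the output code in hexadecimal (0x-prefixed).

LSB = 16 V / 131072 = 122.07 µV.
(5.3609 − (−8)) / 0.00012207 = 109452.493 LSBs.
Floor → code 109452.
In hexadecimal (0x-prefixed): 0x1AB8C.

code 0x1AB8C (decimal 109452)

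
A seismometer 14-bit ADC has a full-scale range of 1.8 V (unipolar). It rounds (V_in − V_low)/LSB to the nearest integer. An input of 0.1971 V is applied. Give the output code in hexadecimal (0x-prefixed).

LSB = 1.8 V / 16384 = 109.86 µV.
(0.1971 − 0) / 0.000109863 = 1794.048 LSBs.
So the output code is 1794.
In hexadecimal (0x-prefixed): 0x702.

code 0x702 (decimal 1794)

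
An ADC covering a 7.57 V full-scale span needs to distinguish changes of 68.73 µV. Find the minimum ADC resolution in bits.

17 bits

Number of steps required ≥ 7.57 V / 68.73 µV = 110141.13.
Need 2^N ≥ 110141.13; 2^16 = 65536, 2^17 = 131072.
Minimum N = 17.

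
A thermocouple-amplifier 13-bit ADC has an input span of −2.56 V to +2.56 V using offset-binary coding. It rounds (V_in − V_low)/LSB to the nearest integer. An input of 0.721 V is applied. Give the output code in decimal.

LSB = 5.12 V / 8192 = 0.625 mV.
(0.721 − (−2.56)) / 0.000625 = 5249.600 LSBs.
So the output code is 5250.

code 5250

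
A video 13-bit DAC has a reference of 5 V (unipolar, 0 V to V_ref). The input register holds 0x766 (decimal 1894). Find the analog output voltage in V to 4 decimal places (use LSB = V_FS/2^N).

1.1560 V

LSB = 5 V / 2^13 = 0.610 mV.
Code 0x766 = 1894 decimal.
V_out = 0 + 1894 × 0.000610352 V = 1.15601 V.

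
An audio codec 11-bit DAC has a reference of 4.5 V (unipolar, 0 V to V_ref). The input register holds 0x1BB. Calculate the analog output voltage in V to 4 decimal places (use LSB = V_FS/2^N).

0.9734 V

LSB = 4.5 V / 2^11 = 2.197 mV.
Code 0x1BB = 443 decimal.
V_out = 0 + 443 × 0.00219727 V = 0.973389 V.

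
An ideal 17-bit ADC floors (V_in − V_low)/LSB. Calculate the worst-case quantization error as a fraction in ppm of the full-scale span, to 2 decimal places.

7.63 ppm

Truncating → worst-case error = 1 LSB = V_FS/2^17, so 1e+06/131072 = 7.62939 ppm of full scale.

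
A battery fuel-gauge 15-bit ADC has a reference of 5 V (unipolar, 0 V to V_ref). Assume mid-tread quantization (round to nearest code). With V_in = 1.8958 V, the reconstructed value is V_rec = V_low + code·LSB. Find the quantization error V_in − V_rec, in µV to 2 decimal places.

One LSB is 5 V / 32768 = 152.59 µV.
(1.8958 − 0)/0.000152588 = 12424.3149; round gives code 12424.
Reconstructed: 1.895752 V.
Error = 1.8958 − 1.895752 = 4.80469e-05 V = 48.05 µV.

48.05 µV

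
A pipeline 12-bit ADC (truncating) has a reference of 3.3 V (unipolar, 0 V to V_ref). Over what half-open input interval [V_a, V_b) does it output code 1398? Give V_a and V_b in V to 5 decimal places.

LSB = 3.3/2^12 = 0.806 mV.
V_a = V_low + 1398·LSB = 1.12632 V; V_b = V_low + 1399·LSB = 1.12712 V.

[1.12632 V, 1.12712 V)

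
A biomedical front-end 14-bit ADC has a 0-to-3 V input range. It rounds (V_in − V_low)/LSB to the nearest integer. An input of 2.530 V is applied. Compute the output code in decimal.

code 13817

LSB = 3 V / 16384 = 183.11 µV.
Input sits at 13817.173 steps above V_low.
Round → code 13817.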